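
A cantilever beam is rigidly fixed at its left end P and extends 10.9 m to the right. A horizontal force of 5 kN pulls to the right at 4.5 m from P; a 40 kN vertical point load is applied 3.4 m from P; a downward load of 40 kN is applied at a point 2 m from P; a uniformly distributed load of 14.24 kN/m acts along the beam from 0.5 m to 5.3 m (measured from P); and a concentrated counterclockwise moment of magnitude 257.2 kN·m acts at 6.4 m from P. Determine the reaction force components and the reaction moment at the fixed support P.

Resultant of the distributed load: 14.24 × 4.8 = 68.352 kN at 2.9 m from P.
ΣF_x = 0: P_x + 5 = 0 → P_x = -5.000 kN.
ΣF_y = 0: P_y − 40 − 40 − 14.24·4.8 = 0 → P_y = 148.4 kN.
ΣM about P: M_P − 40·3.4 − 40·2 − (14.24·4.8)·2.9 + 257.2 = 0 → M_P = 157.0 kN·m.

P_x = -5.000 kN, P_y = 148.4 kN, M_P = 157.0 kN·m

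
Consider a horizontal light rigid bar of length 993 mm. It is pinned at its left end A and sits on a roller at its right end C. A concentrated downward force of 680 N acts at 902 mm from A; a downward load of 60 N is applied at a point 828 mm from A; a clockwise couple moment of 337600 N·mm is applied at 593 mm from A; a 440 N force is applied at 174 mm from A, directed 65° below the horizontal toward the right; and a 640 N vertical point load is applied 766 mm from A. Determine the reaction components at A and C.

Moments about A: C_y·993 − 680·902 − 60·828 − 337600 − 440·sin65°·174 − 640·766 = 0 → C_y = 1560270/993 = 1571.27 ≈ 1571 N.
ΣF_y = 0: A_y + 1571.27 − 680 − 60 − 440·sin65° − 640 = 0 → A_y = 207.5 N.
ΣF_x = 0: A_x + 440·cos65° = 0 → A_x = -186.0 N.

A_x = -186.0 N, A_y = 207.5 N, C_y = 1571 N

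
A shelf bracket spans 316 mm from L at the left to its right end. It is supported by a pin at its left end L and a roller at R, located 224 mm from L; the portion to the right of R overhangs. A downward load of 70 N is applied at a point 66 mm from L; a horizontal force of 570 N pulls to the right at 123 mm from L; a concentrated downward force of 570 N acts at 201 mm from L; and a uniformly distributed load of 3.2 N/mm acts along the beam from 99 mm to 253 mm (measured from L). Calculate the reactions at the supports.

Resultant of the distributed load: 3.2 × 154 = 492.8 N at 176 mm from L.
ΣM about L: R_y·224 − 70·66 − 570·201 − (3.2·154)·176 = 0 → R_y = 205922.8/224 = 919.298 ≈ 919.3 N.
ΣF_y = 0: L_y + 919.298 − 70 − 570 − 3.2·154 = 0 → L_y = 213.5 N.
ΣF_x = 0: L_x + 570 = 0 → L_x = -570.0 N.

L_x = -570.0 N, L_y = 213.5 N, R_y = 919.3 N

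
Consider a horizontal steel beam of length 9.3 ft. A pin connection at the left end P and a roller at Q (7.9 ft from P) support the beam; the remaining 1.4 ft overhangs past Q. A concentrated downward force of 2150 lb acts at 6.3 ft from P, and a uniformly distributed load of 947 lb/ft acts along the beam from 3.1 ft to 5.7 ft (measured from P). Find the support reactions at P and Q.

Resultant of the distributed load: 947 × 2.6 = 2462.2 lb at 4.4 ft from P.
Moments about P: Q_y·7.9 − 2150·6.3 − (947·2.6)·4.4 = 0 → Q_y = 24378.68/7.9 = 3085.91 ≈ 3086 lb.
ΣF_y = 0: P_y + 3085.91 − 2150 − 947·2.6 = 0 → P_y = 1526 lb.
ΣF_x = 0: no horizontal applied forces, so P_x = 0.

P_x = 0, P_y = 1526 lb, Q_y = 3086 lb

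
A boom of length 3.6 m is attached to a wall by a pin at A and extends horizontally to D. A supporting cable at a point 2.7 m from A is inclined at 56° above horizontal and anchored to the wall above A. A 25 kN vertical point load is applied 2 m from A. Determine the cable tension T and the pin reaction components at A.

T = 22.34 kN, A_x = 12.49 kN, A_y = 6.481 kN

ΣM about A: T·sin56°·2.7 − 25·2 = 0 → T = 50/(2.7·0.829038) = 22.3374 ≈ 22.34 kN.
ΣF_x = 0: A_x − T·cos56° = 0 → A_x = 22.3374 × 0.559193 = 12.49 kN.
ΣF_y = 0: A_y + T·sin56° − 25 = 0 → A_y = 25 − 22.3374 × 0.829038 = 6.481 kN.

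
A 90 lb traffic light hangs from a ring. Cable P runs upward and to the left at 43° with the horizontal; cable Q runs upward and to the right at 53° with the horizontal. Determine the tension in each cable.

ΣF_x = 0: −T_P·cos43° + T_Q·cos53° = 0 → T_Q = 1.21525·T_P.
ΣF_y = 0: T_P·sin43° + T_Q·sin53° = 90.
Substitute: T_P·(0.681998 + 1.21525·0.798636) = 90 → T_P = 54.4616 ≈ 54.46 lb.
Then T_Q = 1.21525 × 54.4616 = 66.18 lb.

T_P = 54.46 lb, T_Q = 66.18 lb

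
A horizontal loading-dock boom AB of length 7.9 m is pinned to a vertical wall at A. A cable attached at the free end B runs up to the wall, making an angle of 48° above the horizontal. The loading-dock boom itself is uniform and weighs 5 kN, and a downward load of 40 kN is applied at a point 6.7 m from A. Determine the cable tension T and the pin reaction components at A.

T = 49.01 kN, A_x = 32.80 kN, A_y = 8.576 kN

ΣM about A: T·sin48°·7.9 − 5·3.95 − 40·6.7 = 0 → T = 287.75/(7.9·0.743145) = 49.0134 ≈ 49.01 kN.
ΣF_x = 0: A_x − T·cos48° = 0 → A_x = 49.0134 × 0.669131 = 32.80 kN.
ΣF_y = 0: A_y + T·sin48° − 5 − 40 = 0 → A_y = 45 − 49.0134 × 0.743145 = 8.576 kN.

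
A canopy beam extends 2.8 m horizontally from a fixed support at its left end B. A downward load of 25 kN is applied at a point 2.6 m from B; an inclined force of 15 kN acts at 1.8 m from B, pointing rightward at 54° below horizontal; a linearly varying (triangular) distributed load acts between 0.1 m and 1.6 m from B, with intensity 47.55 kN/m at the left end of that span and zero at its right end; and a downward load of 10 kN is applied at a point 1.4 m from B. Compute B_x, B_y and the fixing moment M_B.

B_x = -8.817 kN, B_y = 82.80 kN, M_B = 122.2 kN·m

Resultant of the triangular load: ½ × 47.55 × 1.5 = 35.6625 kN, acting at 0.6 m from B (one-third of the span from the peak).
ΣF_x = 0: B_x + 15·cos54° = 0 → B_x = -8.817 kN.
ΣF_y = 0: B_y − 25 − 15·sin54° − ½·47.55·1.5 − 10 = 0 → B_y = 82.80 kN.
ΣM about B: M_B − 25·2.6 − 15·sin54°·1.8 − (½·47.55·1.5)·0.6 − 10·1.4 = 0 → M_B = 122.2 kN·m.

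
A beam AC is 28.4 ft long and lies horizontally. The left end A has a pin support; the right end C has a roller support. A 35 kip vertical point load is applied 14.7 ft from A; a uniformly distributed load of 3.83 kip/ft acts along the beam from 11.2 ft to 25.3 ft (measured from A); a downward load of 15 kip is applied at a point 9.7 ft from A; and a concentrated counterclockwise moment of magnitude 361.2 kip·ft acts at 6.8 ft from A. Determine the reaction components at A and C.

Resultant of the distributed load: 3.83 × 14.1 = 54.003 kip at 18.25 ft from A.
Moments about A: C_y·28.4 − 35·14.7 − (3.83·14.1)·18.25 − 15·9.7 + 361.2 = 0 → C_y = 1284.35475/28.4 = 45.2238 ≈ 45.22 kip.
ΣF_y = 0: A_y + 45.2238 − 35 − 3.83·14.1 − 15 = 0 → A_y = 58.78 kip.
ΣF_x = 0: no horizontal applied forces, so A_x = 0.

A_x = 0, A_y = 58.78 kip, C_y = 45.22 kip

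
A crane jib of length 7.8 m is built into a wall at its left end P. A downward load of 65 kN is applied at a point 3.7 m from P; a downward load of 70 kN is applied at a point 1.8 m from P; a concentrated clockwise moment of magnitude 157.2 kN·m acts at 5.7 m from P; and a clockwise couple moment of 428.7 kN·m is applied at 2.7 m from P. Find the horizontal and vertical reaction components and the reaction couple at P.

P_x = 0, P_y = 135.0 kN, M_P = 952.4 kN·m

ΣF_x = 0: P_x = 0.
ΣF_y = 0: P_y − 65 − 70 = 0 → P_y = 135.0 kN.
ΣM about P: M_P − 65·3.7 − 70·1.8 − 157.2 − 428.7 = 0 → M_P = 952.4 kN·m.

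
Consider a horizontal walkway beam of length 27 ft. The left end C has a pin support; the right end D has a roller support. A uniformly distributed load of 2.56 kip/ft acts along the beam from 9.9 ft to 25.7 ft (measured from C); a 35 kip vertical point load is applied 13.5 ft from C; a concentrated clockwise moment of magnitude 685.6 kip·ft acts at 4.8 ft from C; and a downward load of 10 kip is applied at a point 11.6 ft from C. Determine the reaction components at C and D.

Resultant of the distributed load: 2.56 × 15.8 = 40.448 kip at 17.8 ft from C.
Moments about C: D_y·27 − (2.56·15.8)·17.8 − 35·13.5 − 685.6 − 10·11.6 = 0 → D_y = 1994.0744/27 = 73.8546 ≈ 73.85 kip.
ΣF_y = 0: C_y + 73.8546 − 2.56·15.8 − 35 − 10 = 0 → C_y = 11.59 kip.
ΣF_x = 0: no horizontal applied forces, so C_x = 0.

C_x = 0, C_y = 11.59 kip, D_y = 73.85 kip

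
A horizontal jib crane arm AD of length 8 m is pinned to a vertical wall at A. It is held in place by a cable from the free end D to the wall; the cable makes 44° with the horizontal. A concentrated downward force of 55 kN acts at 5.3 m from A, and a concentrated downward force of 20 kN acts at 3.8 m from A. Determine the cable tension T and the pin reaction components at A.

T = 66.13 kN, A_x = 47.57 kN, A_y = 29.06 kN

ΣM about A: T·sin44°·8 − 55·5.3 − 20·3.8 = 0 → T = 367.5/(8·0.694658) = 66.1297 ≈ 66.13 kN.
ΣF_x = 0: A_x − T·cos44° = 0 → A_x = 66.1297 × 0.71934 = 47.57 kN.
ΣF_y = 0: A_y + T·sin44° − 55 − 20 = 0 → A_y = 75 − 66.1297 × 0.694658 = 29.06 kN.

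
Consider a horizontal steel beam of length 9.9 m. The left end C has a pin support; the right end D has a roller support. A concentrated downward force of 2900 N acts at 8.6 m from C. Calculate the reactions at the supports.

Moments about C: D_y·9.9 − 2900·8.6 = 0 → D_y = 24940/9.9 = 2519.19 ≈ 2519 N.
ΣF_y = 0: C_y + 2519.19 − 2900 = 0 → C_y = 380.8 N.
ΣF_x = 0: no horizontal applied forces, so C_x = 0.

C_x = 0, C_y = 380.8 N, D_y = 2519 N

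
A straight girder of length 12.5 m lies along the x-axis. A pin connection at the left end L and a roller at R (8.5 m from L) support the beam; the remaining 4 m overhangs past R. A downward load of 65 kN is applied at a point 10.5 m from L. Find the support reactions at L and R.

L_x = 0, L_y = -15.29 kN, R_y = 80.29 kN

ΣM about L: R_y·8.5 − 65·10.5 = 0 → R_y = 682.5/8.5 = 80.2941 ≈ 80.29 kN.
ΣF_y = 0: L_y + 80.2941 − 65 = 0 → L_y = -15.29 kN.
ΣF_x = 0: no horizontal applied forces, so L_x = 0.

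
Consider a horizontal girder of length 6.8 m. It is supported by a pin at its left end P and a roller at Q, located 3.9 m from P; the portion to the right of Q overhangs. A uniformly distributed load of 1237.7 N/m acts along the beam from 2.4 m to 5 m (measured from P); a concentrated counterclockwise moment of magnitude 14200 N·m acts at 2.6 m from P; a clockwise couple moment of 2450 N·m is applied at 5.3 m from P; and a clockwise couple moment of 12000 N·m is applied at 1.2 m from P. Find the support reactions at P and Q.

Resultant of the distributed load: 1237.7 × 2.6 = 3218.02 N at 3.7 m from P.
ΣM about P: Q_y·3.9 − (1237.7·2.6)·3.7 + 14200 − 2450 − 12000 = 0 → Q_y = 12156.674/3.9 = 3117.1 ≈ 3117 N.
ΣF_y = 0: P_y + 3117.1 − 1237.7·2.6 = 0 → P_y = 100.9 N.
ΣF_x = 0: no horizontal applied forces, so P_x = 0.

P_x = 0, P_y = 100.9 N, Q_y = 3117 N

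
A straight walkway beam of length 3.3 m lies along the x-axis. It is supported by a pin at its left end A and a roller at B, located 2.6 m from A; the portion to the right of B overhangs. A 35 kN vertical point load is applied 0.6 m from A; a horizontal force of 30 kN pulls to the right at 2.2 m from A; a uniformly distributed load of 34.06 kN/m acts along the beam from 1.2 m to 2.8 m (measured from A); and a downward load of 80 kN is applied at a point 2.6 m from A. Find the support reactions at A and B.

Resultant of the distributed load: 34.06 × 1.6 = 54.496 kN at 2 m from A.
ΣM about A: B_y·2.6 − 35·0.6 − (34.06·1.6)·2 − 80·2.6 = 0 → B_y = 337.992/2.6 = 129.997 ≈ 130.0 kN.
ΣF_y = 0: A_y + 129.997 − 35 − 34.06·1.6 − 80 = 0 → A_y = 39.50 kN.
ΣF_x = 0: A_x + 30 = 0 → A_x = -30.00 kN.

A_x = -30.00 kN, A_y = 39.50 kN, B_y = 130.0 kN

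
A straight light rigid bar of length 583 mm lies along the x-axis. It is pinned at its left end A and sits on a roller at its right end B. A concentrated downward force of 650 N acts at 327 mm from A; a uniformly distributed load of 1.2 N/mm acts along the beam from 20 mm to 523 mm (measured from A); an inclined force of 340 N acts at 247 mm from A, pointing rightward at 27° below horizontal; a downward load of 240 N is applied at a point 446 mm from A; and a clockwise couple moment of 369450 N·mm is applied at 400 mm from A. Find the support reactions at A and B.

Resultant of the distributed load: 1.2 × 503 = 603.6 N at 271.5 mm from A.
Moments about A: B_y·583 − 650·327 − (1.2·503)·271.5 − 340·sin27°·247 − 240·446 − 369450 = 0 → B_y = 891044/583 = 1528.38 ≈ 1528 N.
ΣF_y = 0: A_y + 1528.38 − 650 − 1.2·503 − 340·sin27° − 240 = 0 → A_y = 119.6 N.
ΣF_x = 0: A_x + 340·cos27° = 0 → A_x = -302.9 N.

A_x = -302.9 N, A_y = 119.6 N, B_y = 1528 N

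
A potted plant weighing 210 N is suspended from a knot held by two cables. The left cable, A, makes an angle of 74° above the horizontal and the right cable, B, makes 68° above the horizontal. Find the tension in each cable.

T_A = 127.8 N, T_B = 94.02 N

ΣF_x = 0: −T_A·cos74° + T_B·cos68° = 0 → T_B = 0.735805·T_A.
ΣF_y = 0: T_A·sin74° + T_B·sin68° = 210.
Substitute: T_A·(0.961262 + 0.735805·0.927184) = 210 → T_A = 127.777 ≈ 127.8 N.
Then T_B = 0.735805 × 127.777 = 94.02 N.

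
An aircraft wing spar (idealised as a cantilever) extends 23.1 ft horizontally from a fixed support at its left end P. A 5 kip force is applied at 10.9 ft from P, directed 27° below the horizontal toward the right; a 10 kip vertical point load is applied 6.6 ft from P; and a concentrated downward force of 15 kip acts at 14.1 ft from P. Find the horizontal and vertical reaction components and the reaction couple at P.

ΣF_x = 0: P_x + 5·cos27° = 0 → P_x = -4.455 kip.
ΣF_y = 0: P_y − 5·sin27° − 10 − 15 = 0 → P_y = 27.27 kip.
ΣM about P: M_P − 5·sin27°·10.9 − 10·6.6 − 15·14.1 = 0 → M_P = 302.2 kip·ft.

P_x = -4.455 kip, P_y = 27.27 kip, M_P = 302.2 kip·ft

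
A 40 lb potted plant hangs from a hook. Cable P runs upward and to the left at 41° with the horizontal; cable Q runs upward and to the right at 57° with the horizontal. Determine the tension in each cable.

T_P = 22.00 lb, T_Q = 30.49 lb

ΣF_x = 0: −T_P·cos41° + T_Q·cos57° = 0 → T_Q = 1.38571·T_P.
ΣF_y = 0: T_P·sin41° + T_Q·sin57° = 40.
Substitute: T_P·(0.656059 + 1.38571·0.838671) = 40 → T_P = 21.9996 ≈ 22.00 lb.
Then T_Q = 1.38571 × 21.9996 = 30.49 lb.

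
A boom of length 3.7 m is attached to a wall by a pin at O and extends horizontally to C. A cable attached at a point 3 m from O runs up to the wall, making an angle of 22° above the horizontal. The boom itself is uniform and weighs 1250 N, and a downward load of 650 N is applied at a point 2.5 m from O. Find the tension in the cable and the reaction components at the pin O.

ΣM about O: T·sin22°·3 − 1250·1.85 − 650·2.5 = 0 → T = 3937.5/(3·0.374607) = 3503.67 ≈ 3504 N.
ΣF_x = 0: O_x − T·cos22° = 0 → O_x = 3503.67 × 0.927184 = 3249 N.
ΣF_y = 0: O_y + T·sin22° − 1250 − 650 = 0 → O_y = 1900 − 3503.67 × 0.374607 = 587.5 N.

T = 3504 N, O_x = 3249 N, O_y = 587.5 N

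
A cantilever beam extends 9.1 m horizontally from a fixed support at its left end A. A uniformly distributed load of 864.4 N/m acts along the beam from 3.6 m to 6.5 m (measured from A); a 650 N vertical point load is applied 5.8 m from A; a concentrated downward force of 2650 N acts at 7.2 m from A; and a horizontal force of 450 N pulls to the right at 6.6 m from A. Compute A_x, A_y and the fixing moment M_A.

Resultant of the distributed load: 864.4 × 2.9 = 2506.76 N at 5.05 m from A.
ΣF_x = 0: A_x + 450 = 0 → A_x = -450.0 N.
ΣF_y = 0: A_y − 864.4·2.9 − 650 − 2650 = 0 → A_y = 5807 N.
ΣM about A: M_A − (864.4·2.9)·5.05 − 650·5.8 − 2650·7.2 = 0 → M_A = 35510 N·m.

A_x = -450.0 N, A_y = 5807 N, M_A = 35510 N·m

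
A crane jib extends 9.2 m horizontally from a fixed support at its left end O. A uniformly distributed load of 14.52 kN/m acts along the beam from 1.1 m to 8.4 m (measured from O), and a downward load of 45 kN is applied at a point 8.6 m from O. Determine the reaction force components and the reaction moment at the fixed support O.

Resultant of the distributed load: 14.52 × 7.3 = 105.996 kN at 4.75 m from O.
ΣF_x = 0: O_x = 0.
ΣF_y = 0: O_y − 14.52·7.3 − 45 = 0 → O_y = 151.0 kN.
ΣM about O: M_O − (14.52·7.3)·4.75 − 45·8.6 = 0 → M_O = 890.5 kN·m.

O_x = 0, O_y = 151.0 kN, M_O = 890.5 kN·m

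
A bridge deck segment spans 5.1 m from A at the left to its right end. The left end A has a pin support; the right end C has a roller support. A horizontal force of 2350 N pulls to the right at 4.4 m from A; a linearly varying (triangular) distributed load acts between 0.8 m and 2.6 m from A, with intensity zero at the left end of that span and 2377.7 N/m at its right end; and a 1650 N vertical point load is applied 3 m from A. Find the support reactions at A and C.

Resultant of the triangular load: ½ × 2377.7 × 1.8 = 2139.93 N, acting at 2 m from A (one-third of the span from the peak).
Taking moments about A: C_y·5.1 − (½·2377.7·1.8)·2 − 1650·3 = 0 → C_y = 9229.86/5.1 = 1809.78 ≈ 1810 N.
ΣF_y = 0: A_y + 1809.78 − ½·2377.7·1.8 − 1650 = 0 → A_y = 1980 N.
ΣF_x = 0: A_x + 2350 = 0 → A_x = -2350 N.

A_x = -2350 N, A_y = 1980 N, C_y = 1810 N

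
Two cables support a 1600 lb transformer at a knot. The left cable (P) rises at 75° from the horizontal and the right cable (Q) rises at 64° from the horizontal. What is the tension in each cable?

T_P = 1069 lb, T_Q = 631.2 lb

ΣF_x = 0: −T_P·cos75° + T_Q·cos64° = 0 → T_Q = 0.590411·T_P.
ΣF_y = 0: T_P·sin75° + T_Q·sin64° = 1600.
Substitute: T_P·(0.965926 + 0.590411·0.898794) = 1600 → T_P = 1069.1 ≈ 1069 lb.
Then T_Q = 0.590411 × 1069.1 = 631.2 lb.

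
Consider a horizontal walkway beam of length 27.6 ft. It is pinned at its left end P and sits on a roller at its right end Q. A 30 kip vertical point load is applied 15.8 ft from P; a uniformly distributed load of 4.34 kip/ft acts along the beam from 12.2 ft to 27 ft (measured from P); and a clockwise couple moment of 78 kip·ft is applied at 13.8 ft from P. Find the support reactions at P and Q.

P_x = 0, P_y = 28.62 kip, Q_y = 65.61 kip

Resultant of the distributed load: 4.34 × 14.8 = 64.232 kip at 19.6 ft from P.
Taking moments about P: Q_y·27.6 − 30·15.8 − (4.34·14.8)·19.6 − 78 = 0 → Q_y = 1810.9472/27.6 = 65.614 ≈ 65.61 kip.
ΣF_y = 0: P_y + 65.614 − 30 − 4.34·14.8 = 0 → P_y = 28.62 kip.
ΣF_x = 0: no horizontal applied forces, so P_x = 0.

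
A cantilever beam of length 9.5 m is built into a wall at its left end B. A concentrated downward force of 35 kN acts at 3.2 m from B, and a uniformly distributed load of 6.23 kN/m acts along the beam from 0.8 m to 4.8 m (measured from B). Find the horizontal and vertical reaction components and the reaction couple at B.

Resultant of the distributed load: 6.23 × 4 = 24.92 kN at 2.8 m from B.
ΣF_x = 0: B_x = 0.
ΣF_y = 0: B_y − 35 − 6.23·4 = 0 → B_y = 59.92 kN.
ΣM about B: M_B − 35·3.2 − (6.23·4)·2.8 = 0 → M_B = 181.8 kN·m.

B_x = 0, B_y = 59.92 kN, M_B = 181.8 kN·m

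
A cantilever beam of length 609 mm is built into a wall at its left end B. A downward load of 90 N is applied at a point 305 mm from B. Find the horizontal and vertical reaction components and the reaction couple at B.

B_x = 0, B_y = 90.00 N, M_B = 27450 N·mm

ΣF_x = 0: B_x = 0.
ΣF_y = 0: B_y − 90 = 0 → B_y = 90.00 N.
ΣM about B: M_B − 90·305 = 0 → M_B = 27450 N·mm.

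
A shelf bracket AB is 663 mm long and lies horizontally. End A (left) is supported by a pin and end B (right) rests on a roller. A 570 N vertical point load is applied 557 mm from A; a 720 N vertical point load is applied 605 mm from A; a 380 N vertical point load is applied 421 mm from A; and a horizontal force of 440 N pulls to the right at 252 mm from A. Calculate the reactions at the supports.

A_x = -440.0 N, A_y = 292.8 N, B_y = 1377 N

Taking moments about A: B_y·663 − 570·557 − 720·605 − 380·421 = 0 → B_y = 913070/663 = 1377.18 ≈ 1377 N.
ΣF_y = 0: A_y + 1377.18 − 570 − 720 − 380 = 0 → A_y = 292.8 N.
ΣF_x = 0: A_x + 440 = 0 → A_x = -440.0 N.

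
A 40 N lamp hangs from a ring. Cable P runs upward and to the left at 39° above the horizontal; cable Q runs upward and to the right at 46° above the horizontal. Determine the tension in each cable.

T_P = 27.89 N, T_Q = 31.20 N

ΣF_x = 0: −T_P·cos39° + T_Q·cos46° = 0 → T_Q = 1.11875·T_P.
ΣF_y = 0: T_P·sin39° + T_Q·sin46° = 40.
Substitute: T_P·(0.62932 + 1.11875·0.71934) = 40 → T_P = 27.8924 ≈ 27.89 N.
Then T_Q = 1.11875 × 27.8924 = 31.20 N.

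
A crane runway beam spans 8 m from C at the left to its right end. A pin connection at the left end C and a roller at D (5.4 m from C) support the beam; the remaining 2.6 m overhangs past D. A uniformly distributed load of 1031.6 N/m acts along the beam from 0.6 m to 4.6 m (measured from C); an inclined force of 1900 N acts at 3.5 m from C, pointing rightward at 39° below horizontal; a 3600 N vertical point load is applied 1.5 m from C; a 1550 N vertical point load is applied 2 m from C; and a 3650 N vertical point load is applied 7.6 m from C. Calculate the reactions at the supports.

Resultant of the distributed load: 1031.6 × 4 = 4126.4 N at 2.6 m from C.
Taking moments about C: D_y·5.4 − (1031.6·4)·2.6 − 1900·sin39°·3.5 − 3600·1.5 − 1550·2 − 3650·7.6 = 0 → D_y = 51153.6/5.4 = 9472.89 ≈ 9473 N.
ΣF_y = 0: C_y + 9472.89 − 1031.6·4 − 1900·sin39° − 3600 − 1550 − 3650 = 0 → C_y = 4649 N.
ΣF_x = 0: C_x + 1900·cos39° = 0 → C_x = -1477 N.

C_x = -1477 N, C_y = 4649 N, D_y = 9473 N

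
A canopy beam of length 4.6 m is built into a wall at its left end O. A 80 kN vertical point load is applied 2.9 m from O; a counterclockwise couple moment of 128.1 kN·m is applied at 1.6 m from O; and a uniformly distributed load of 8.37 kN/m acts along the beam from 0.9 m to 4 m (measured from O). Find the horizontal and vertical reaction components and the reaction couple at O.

Resultant of the distributed load: 8.37 × 3.1 = 25.947 kN at 2.45 m from O.
ΣF_x = 0: O_x = 0.
ΣF_y = 0: O_y − 80 − 8.37·3.1 = 0 → O_y = 105.9 kN.
ΣM about O: M_O − 80·2.9 + 128.1 − (8.37·3.1)·2.45 = 0 → M_O = 167.5 kN·m.

O_x = 0, O_y = 105.9 kN, M_O = 167.5 kN·m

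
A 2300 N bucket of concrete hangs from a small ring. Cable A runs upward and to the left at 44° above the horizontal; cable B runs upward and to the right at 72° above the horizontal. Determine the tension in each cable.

T_A = 790.8 N, T_B = 1841 N

ΣF_x = 0: −T_A·cos44° + T_B·cos72° = 0 → T_B = 2.32783·T_A.
ΣF_y = 0: T_A·sin44° + T_B·sin72° = 2300.
Substitute: T_A·(0.694658 + 2.32783·0.951057) = 2300 → T_A = 790.77 ≈ 790.8 N.
Then T_B = 2.32783 × 790.77 = 1841 N.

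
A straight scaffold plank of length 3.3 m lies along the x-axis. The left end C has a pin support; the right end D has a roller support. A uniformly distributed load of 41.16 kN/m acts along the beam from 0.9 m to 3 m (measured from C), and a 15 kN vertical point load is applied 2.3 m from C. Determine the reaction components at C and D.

Resultant of the distributed load: 41.16 × 2.1 = 86.436 kN at 1.95 m from C.
Taking moments about C: D_y·3.3 − (41.16·2.1)·1.95 − 15·2.3 = 0 → D_y = 203.0502/3.3 = 61.5304 ≈ 61.53 kN.
ΣF_y = 0: C_y + 61.5304 − 41.16·2.1 − 15 = 0 → C_y = 39.91 kN.
ΣF_x = 0: no horizontal applied forces, so C_x = 0.

C_x = 0, C_y = 39.91 kN, D_y = 61.53 kN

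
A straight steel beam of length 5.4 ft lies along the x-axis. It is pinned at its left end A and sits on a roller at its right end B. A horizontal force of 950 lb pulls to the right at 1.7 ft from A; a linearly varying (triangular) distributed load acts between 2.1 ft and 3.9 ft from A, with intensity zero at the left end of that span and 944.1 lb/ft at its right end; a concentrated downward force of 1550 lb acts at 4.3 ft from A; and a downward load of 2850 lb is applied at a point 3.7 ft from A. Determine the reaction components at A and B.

A_x = -950.0 lb, A_y = 1543 lb, B_y = 3706 lb

Resultant of the triangular load: ½ × 944.1 × 1.8 = 849.69 lb, acting at 3.3 ft from A (one-third of the span from the peak).
ΣM about A: B_y·5.4 − (½·944.1·1.8)·3.3 − 1550·4.3 − 2850·3.7 = 0 → B_y = 20013.977/5.4 = 3706.29 ≈ 3706 lb.
ΣF_y = 0: A_y + 3706.29 − ½·944.1·1.8 − 1550 − 2850 = 0 → A_y = 1543 lb.
ΣF_x = 0: A_x + 950 = 0 → A_x = -950.0 lb.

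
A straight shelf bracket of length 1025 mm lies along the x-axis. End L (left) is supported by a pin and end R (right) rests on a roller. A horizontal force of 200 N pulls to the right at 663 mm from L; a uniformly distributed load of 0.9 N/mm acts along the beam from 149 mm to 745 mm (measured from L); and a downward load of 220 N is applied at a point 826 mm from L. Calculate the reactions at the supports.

L_x = -200.0 N, L_y = 345.2 N, R_y = 411.2 N

Resultant of the distributed load: 0.9 × 596 = 536.4 N at 447 mm from L.
Taking moments about L: R_y·1025 − (0.9·596)·447 − 220·826 = 0 → R_y = 421490.8/1025 = 411.211 ≈ 411.2 N.
ΣF_y = 0: L_y + 411.211 − 0.9·596 − 220 = 0 → L_y = 345.2 N.
ΣF_x = 0: L_x + 200 = 0 → L_x = -200.0 N.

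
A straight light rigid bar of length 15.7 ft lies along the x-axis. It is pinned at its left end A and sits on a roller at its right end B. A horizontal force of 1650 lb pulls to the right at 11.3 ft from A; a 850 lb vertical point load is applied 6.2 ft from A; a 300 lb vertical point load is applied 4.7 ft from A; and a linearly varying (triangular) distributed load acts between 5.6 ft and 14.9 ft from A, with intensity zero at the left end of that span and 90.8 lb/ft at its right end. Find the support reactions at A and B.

A_x = -1650 lb, A_y = 829.4 lb, B_y = 742.8 lb

Resultant of the triangular load: ½ × 90.8 × 9.3 = 422.22 lb, acting at 11.8 ft from A (one-third of the span from the peak).
Taking moments about A: B_y·15.7 − 850·6.2 − 300·4.7 − (½·90.8·9.3)·11.8 = 0 → B_y = 11662.196/15.7 = 742.815 ≈ 742.8 lb.
ΣF_y = 0: A_y + 742.815 − 850 − 300 − ½·90.8·9.3 = 0 → A_y = 829.4 lb.
ΣF_x = 0: A_x + 1650 = 0 → A_x = -1650 lb.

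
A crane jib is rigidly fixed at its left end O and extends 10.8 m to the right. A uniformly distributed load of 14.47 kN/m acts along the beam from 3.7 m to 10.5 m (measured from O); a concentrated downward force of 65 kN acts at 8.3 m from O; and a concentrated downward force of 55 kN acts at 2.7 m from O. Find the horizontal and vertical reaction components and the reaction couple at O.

O_x = 0, O_y = 218.4 kN, M_O = 1387 kN·m

Resultant of the distributed load: 14.47 × 6.8 = 98.396 kN at 7.1 m from O.
ΣF_x = 0: O_x = 0.
ΣF_y = 0: O_y − 14.47·6.8 − 65 − 55 = 0 → O_y = 218.4 kN.
ΣM about O: M_O − (14.47·6.8)·7.1 − 65·8.3 − 55·2.7 = 0 → M_O = 1387 kN·m.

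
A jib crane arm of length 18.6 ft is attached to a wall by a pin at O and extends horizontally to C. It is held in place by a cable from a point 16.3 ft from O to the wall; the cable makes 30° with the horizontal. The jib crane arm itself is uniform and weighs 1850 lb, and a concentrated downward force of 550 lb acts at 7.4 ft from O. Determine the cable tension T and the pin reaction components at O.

ΣM about O: T·sin30°·16.3 − 1850·9.3 − 550·7.4 = 0 → T = 21275/(16.3·0.5) = 2610.43 ≈ 2610 lb.
ΣF_x = 0: O_x − T·cos30° = 0 → O_x = 2610.43 × 0.866025 = 2261 lb.
ΣF_y = 0: O_y + T·sin30° − 1850 − 550 = 0 → O_y = 2400 − 2610.43 × 0.5 = 1095 lb.

T = 2610 lb, O_x = 2261 lb, O_y = 1095 lb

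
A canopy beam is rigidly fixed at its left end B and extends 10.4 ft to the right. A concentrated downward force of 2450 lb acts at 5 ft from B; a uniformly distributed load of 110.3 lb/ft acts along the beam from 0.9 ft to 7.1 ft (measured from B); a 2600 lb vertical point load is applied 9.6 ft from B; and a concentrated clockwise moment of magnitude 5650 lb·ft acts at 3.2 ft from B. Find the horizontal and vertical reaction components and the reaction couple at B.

B_x = 0, B_y = 5734 lb, M_B = 45600 lb·ft

Resultant of the distributed load: 110.3 × 6.2 = 683.86 lb at 4 ft from B.
ΣF_x = 0: B_x = 0.
ΣF_y = 0: B_y − 2450 − 110.3·6.2 − 2600 = 0 → B_y = 5734 lb.
ΣM about B: M_B − 2450·5 − (110.3·6.2)·4 − 2600·9.6 − 5650 = 0 → M_B = 45600 lb·ft.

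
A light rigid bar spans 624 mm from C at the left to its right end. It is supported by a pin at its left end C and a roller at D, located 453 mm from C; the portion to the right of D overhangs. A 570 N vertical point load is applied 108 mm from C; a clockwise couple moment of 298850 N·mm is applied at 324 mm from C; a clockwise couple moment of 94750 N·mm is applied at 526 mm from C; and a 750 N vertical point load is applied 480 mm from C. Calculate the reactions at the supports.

ΣM about C: D_y·453 − 570·108 − 298850 − 94750 − 750·480 = 0 → D_y = 815160/453 = 1799.47 ≈ 1799 N.
ΣF_y = 0: C_y + 1799.47 − 570 − 750 = 0 → C_y = -479.5 N.
ΣF_x = 0: no horizontal applied forces, so C_x = 0.

C_x = 0, C_y = -479.5 N, D_y = 1799 N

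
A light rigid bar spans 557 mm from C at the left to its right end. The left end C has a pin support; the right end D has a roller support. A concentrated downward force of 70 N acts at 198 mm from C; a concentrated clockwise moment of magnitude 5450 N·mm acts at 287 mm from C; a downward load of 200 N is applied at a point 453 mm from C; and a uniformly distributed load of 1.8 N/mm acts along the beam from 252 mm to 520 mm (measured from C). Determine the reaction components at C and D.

Resultant of the distributed load: 1.8 × 268 = 482.4 N at 386 mm from C.
ΣM about C: D_y·557 − 70·198 − 5450 − 200·453 − (1.8·268)·386 = 0 → D_y = 296116.4/557 = 531.627 ≈ 531.6 N.
ΣF_y = 0: C_y + 531.627 − 70 − 200 − 1.8·268 = 0 → C_y = 220.8 N.
ΣF_x = 0: no horizontal applied forces, so C_x = 0.

C_x = 0, C_y = 220.8 N, D_y = 531.6 N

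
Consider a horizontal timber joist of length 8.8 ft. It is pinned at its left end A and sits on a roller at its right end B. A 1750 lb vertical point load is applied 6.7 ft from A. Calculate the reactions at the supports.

Moments about A: B_y·8.8 − 1750·6.7 = 0 → B_y = 11725/8.8 = 1332.39 ≈ 1332 lb.
ΣF_y = 0: A_y + 1332.39 − 1750 = 0 → A_y = 417.6 lb.
ΣF_x = 0: no horizontal applied forces, so A_x = 0.

A_x = 0, A_y = 417.6 lb, B_y = 1332 lb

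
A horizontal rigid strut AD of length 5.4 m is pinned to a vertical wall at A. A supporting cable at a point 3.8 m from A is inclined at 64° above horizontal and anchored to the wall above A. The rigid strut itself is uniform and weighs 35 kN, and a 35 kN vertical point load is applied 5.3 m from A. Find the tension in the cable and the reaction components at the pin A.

ΣM about A: T·sin64°·3.8 − 35·2.7 − 35·5.3 = 0 → T = 280/(3.8·0.898794) = 81.9812 ≈ 81.98 kN.
ΣF_x = 0: A_x − T·cos64° = 0 → A_x = 81.9812 × 0.438371 = 35.94 kN.
ΣF_y = 0: A_y + T·sin64° − 35 − 35 = 0 → A_y = 70 − 81.9812 × 0.898794 = -3.684 kN.

T = 81.98 kN, A_x = 35.94 kN, A_y = -3.684 kN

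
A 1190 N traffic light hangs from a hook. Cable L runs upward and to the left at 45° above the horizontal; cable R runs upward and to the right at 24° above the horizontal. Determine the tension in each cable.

T_L = 1164 N, T_R = 901.3 N

ΣF_x = 0: −T_L·cos45° + T_R·cos24° = 0 → T_R = 0.774025·T_L.
ΣF_y = 0: T_L·sin45° + T_R·sin24° = 1190.
Substitute: T_L·(0.707107 + 0.774025·0.406737) = 1190 → T_L = 1164.46 ≈ 1164 N.
Then T_R = 0.774025 × 1164.46 = 901.3 N.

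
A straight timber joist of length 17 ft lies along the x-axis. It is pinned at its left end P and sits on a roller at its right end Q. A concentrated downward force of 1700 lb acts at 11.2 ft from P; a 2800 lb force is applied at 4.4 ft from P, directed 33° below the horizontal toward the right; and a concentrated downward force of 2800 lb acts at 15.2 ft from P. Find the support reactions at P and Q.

P_x = -2348 lb, P_y = 2007 lb, Q_y = 4018 lb

Moments about P: Q_y·17 − 1700·11.2 − 2800·sin33°·4.4 − 2800·15.2 = 0 → Q_y = 68310/17 = 4018.24 ≈ 4018 lb.
ΣF_y = 0: P_y + 4018.24 − 1700 − 2800·sin33° − 2800 = 0 → P_y = 2007 lb.
ΣF_x = 0: P_x + 2800·cos33° = 0 → P_x = -2348 lb.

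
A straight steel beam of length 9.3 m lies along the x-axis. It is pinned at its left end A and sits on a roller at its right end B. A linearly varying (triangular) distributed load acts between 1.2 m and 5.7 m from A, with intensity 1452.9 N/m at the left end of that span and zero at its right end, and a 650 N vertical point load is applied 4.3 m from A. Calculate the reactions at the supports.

Resultant of the triangular load: ½ × 1452.9 × 4.5 = 3269.025 N, acting at 2.7 m from A (one-third of the span from the peak).
Moments about A: B_y·9.3 − (½·1452.9·4.5)·2.7 − 650·4.3 = 0 → B_y = 11621.3675/9.3 = 1249.61 ≈ 1250 N.
ΣF_y = 0: A_y + 1249.61 − ½·1452.9·4.5 − 650 = 0 → A_y = 2669 N.
ΣF_x = 0: no horizontal applied forces, so A_x = 0.

A_x = 0, A_y = 2669 N, B_y = 1250 N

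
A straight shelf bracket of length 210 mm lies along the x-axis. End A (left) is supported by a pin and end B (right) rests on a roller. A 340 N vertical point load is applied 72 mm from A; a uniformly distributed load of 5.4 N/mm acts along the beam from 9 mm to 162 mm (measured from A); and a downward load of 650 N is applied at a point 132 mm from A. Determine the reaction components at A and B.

A_x = 0, A_y = 954.7 N, B_y = 861.5 N

Resultant of the distributed load: 5.4 × 153 = 826.2 N at 85.5 mm from A.
ΣM about A: B_y·210 − 340·72 − (5.4·153)·85.5 − 650·132 = 0 → B_y = 180920.1/210 = 861.524 ≈ 861.5 N.
ΣF_y = 0: A_y + 861.524 − 340 − 5.4·153 − 650 = 0 → A_y = 954.7 N.
ΣF_x = 0: no horizontal applied forces, so A_x = 0.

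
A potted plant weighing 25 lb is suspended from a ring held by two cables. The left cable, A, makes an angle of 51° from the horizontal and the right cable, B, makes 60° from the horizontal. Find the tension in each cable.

T_A = 13.39 lb, T_B = 16.85 lb

ΣF_x = 0: −T_A·cos51° + T_B·cos60° = 0 → T_B = 1.25864·T_A.
ΣF_y = 0: T_A·sin51° + T_B·sin60° = 25.
Substitute: T_A·(0.777146 + 1.25864·0.866025) = 25 → T_A = 13.3893 ≈ 13.39 lb.
Then T_B = 1.25864 × 13.3893 = 16.85 lb.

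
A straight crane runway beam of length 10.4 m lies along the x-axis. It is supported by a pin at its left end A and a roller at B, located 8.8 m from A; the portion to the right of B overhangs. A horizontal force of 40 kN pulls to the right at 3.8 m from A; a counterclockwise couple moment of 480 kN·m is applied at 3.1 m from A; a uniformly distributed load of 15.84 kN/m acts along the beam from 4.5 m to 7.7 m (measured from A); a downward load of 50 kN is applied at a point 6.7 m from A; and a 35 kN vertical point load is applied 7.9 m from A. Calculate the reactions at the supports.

A_x = -40.00 kN, A_y = 85.61 kN, B_y = 50.08 kN

Resultant of the distributed load: 15.84 × 3.2 = 50.688 kN at 6.1 m from A.
Moments about A: B_y·8.8 + 480 − (15.84·3.2)·6.1 − 50·6.7 − 35·7.9 = 0 → B_y = 440.6968/8.8 = 50.0792 ≈ 50.08 kN.
ΣF_y = 0: A_y + 50.0792 − 15.84·3.2 − 50 − 35 = 0 → A_y = 85.61 kN.
ΣF_x = 0: A_x + 40 = 0 → A_x = -40.00 kN.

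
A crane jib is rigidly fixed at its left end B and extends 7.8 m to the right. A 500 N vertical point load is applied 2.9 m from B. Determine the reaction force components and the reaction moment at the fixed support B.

ΣF_x = 0: B_x = 0.
ΣF_y = 0: B_y − 500 = 0 → B_y = 500.0 N.
ΣM about B: M_B − 500·2.9 = 0 → M_B = 1450 N·m.

B_x = 0, B_y = 500.0 N, M_B = 1450 N·m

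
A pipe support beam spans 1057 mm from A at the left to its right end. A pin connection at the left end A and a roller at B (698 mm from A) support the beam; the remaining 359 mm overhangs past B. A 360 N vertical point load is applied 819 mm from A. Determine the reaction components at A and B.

A_x = 0, A_y = -62.41 N, B_y = 422.4 N

Taking moments about A: B_y·698 − 360·819 = 0 → B_y = 294840/698 = 422.407 ≈ 422.4 N.
ΣF_y = 0: A_y + 422.407 − 360 = 0 → A_y = -62.41 N.
ΣF_x = 0: no horizontal applied forces, so A_x = 0.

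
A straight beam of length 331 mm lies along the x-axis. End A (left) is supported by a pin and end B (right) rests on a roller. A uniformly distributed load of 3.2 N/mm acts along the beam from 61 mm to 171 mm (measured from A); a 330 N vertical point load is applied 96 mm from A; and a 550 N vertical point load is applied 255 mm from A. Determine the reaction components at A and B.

Resultant of the distributed load: 3.2 × 110 = 352 N at 116 mm from A.
Taking moments about A: B_y·331 − (3.2·110)·116 − 330·96 − 550·255 = 0 → B_y = 212762/331 = 642.785 ≈ 642.8 N.
ΣF_y = 0: A_y + 642.785 − 3.2·110 − 330 − 550 = 0 → A_y = 589.2 N.
ΣF_x = 0: no horizontal applied forces, so A_x = 0.

A_x = 0, A_y = 589.2 N, B_y = 642.8 N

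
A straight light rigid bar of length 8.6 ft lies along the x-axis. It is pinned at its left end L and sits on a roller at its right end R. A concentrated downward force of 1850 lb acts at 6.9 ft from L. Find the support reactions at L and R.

Taking moments about L: R_y·8.6 − 1850·6.9 = 0 → R_y = 12765/8.6 = 1484.3 ≈ 1484 lb.
ΣF_y = 0: L_y + 1484.3 − 1850 = 0 → L_y = 365.7 lb.
ΣF_x = 0: no horizontal applied forces, so L_x = 0.

L_x = 0, L_y = 365.7 lb, R_y = 1484 lb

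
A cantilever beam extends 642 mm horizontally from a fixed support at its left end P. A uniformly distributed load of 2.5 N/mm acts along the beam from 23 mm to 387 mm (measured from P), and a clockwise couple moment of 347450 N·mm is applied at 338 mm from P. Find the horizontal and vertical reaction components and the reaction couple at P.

P_x = 0, P_y = 910.0 N, M_P = 534000 N·mm

Resultant of the distributed load: 2.5 × 364 = 910 N at 205 mm from P.
ΣF_x = 0: P_x = 0.
ΣF_y = 0: P_y − 2.5·364 = 0 → P_y = 910.0 N.
ΣM about P: M_P − (2.5·364)·205 − 347450 = 0 → M_P = 534000 N·mm.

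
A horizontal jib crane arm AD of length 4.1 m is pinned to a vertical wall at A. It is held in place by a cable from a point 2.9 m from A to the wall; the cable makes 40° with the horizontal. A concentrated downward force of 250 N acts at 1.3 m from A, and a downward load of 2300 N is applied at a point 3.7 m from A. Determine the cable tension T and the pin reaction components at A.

T = 4740 N, A_x = 3631 N, A_y = -496.6 N

ΣM about A: T·sin40°·2.9 − 250·1.3 − 2300·3.7 = 0 → T = 8835/(2.9·0.642788) = 4739.59 ≈ 4740 N.
ΣF_x = 0: A_x − T·cos40° = 0 → A_x = 4739.59 × 0.766044 = 3631 N.
ΣF_y = 0: A_y + T·sin40° − 250 − 2300 = 0 → A_y = 2550 − 4739.59 × 0.642788 = -496.6 N.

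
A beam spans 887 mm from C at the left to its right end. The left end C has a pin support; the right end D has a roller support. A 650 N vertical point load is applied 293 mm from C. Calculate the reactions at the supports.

C_x = 0, C_y = 435.3 N, D_y = 214.7 N

Moments about C: D_y·887 − 650·293 = 0 → D_y = 190450/887 = 214.713 ≈ 214.7 N.
ΣF_y = 0: C_y + 214.713 − 650 = 0 → C_y = 435.3 N.
ΣF_x = 0: no horizontal applied forces, so C_x = 0.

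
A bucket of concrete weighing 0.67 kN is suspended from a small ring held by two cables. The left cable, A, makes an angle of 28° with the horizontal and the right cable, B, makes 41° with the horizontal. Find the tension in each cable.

ΣF_x = 0: −T_A·cos28° + T_B·cos41° = 0 → T_B = 1.16992·T_A.
ΣF_y = 0: T_A·sin28° + T_B·sin41° = 0.67.
Substitute: T_A·(0.469472 + 1.16992·0.656059) = 0.67 → T_A = 0.541629 ≈ 0.5416 kN.
Then T_B = 1.16992 × 0.541629 = 0.6337 kN.

T_A = 0.5416 kN, T_B = 0.6337 kN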